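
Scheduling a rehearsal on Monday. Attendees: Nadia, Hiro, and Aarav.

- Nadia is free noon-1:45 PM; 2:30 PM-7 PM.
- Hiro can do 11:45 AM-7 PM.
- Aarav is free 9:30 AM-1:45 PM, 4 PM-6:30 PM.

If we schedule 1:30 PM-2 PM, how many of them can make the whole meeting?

1

Hiro can make the full 13:30-14:00 slot — that's 1.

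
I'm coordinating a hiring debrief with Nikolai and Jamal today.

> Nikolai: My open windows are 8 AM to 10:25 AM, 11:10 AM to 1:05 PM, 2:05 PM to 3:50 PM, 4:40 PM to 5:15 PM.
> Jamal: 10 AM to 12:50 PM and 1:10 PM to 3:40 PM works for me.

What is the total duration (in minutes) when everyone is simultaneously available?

220

Nikolai ∩ Jamal: 10:00-10:25, 11:10-12:50, 14:05-15:40.
Those are the intersection windows.
Summing the common windows: 25 + 100 + 95 = 220 minutes.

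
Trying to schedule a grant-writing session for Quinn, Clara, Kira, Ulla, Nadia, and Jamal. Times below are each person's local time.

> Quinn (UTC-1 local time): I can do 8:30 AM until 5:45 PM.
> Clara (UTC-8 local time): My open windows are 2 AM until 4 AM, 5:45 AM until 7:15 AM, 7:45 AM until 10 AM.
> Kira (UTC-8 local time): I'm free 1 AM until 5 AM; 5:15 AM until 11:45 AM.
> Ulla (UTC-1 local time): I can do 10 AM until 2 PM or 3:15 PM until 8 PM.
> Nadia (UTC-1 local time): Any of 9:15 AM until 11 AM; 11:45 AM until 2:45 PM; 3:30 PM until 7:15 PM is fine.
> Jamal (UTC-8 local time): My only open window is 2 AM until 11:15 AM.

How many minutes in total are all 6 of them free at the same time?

Quinn in UTC: 09:30-18:45 (add 1h to convert from UTC-1).
Clara in UTC: 10:00-12:00, 13:45-15:15, 15:45-18:00 (add 8h to convert from UTC-8).
Kira in UTC: 09:00-13:00, 13:15-19:45 (add 8h to convert from UTC-8).
Ulla in UTC: 11:00-15:00, 16:15-21:00 (add 1h to convert from UTC-1).
Nadia in UTC: 10:15-12:00, 12:45-15:45, 16:30-20:15 (add 1h to convert from UTC-1).
Jamal in UTC: 10:00-19:15 (add 8h to convert from UTC-8).
Quinn ∩ Clara: 10:00-12:00, 13:45-15:15, 15:45-18:00.
Quinn ∩ Clara ∩ Kira: 10:00-12:00, 13:45-15:15, 15:45-18:00.
Quinn ∩ Clara ∩ Kira ∩ Ulla: 11:00-12:00, 13:45-15:00, 16:15-18:00.
Quinn ∩ Clara ∩ Kira ∩ Ulla ∩ Nadia: 11:00-12:00, 13:45-15:00, 16:30-18:00.
Quinn ∩ Clara ∩ Kira ∩ Ulla ∩ Nadia ∩ Jamal: 11:00-12:00, 13:45-15:00, 16:30-18:00.
Summing the common windows: 60 + 75 + 90 = 225 minutes.

225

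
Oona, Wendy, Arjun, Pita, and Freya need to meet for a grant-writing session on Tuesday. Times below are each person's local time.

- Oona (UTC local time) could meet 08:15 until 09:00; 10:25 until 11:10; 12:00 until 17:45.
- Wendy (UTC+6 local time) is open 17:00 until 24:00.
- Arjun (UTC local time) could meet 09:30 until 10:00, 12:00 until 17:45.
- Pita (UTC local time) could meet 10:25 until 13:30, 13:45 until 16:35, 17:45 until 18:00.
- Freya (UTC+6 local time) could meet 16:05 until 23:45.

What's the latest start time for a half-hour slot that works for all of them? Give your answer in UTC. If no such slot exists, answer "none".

Oona in UTC: 08:15-09:00, 10:25-11:10, 12:00-17:45.
Wendy in UTC: 11:00-18:00 (subtract 6h to convert from UTC+6).
Arjun in UTC: 09:30-10:00, 12:00-17:45.
Pita in UTC: 10:25-13:30, 13:45-16:35, 17:45-18:00.
Freya in UTC: 10:05-17:45 (subtract 6h to convert from UTC+6).
Oona ∩ Wendy: 11:00-11:10, 12:00-17:45.
Oona ∩ Wendy ∩ Arjun: 12:00-17:45.
Oona ∩ Wendy ∩ Arjun ∩ Pita: 12:00-13:30, 13:45-16:35.
Oona ∩ Wendy ∩ Arjun ∩ Pita ∩ Freya: 12:00-13:30, 13:45-16:35.
The last common window of at least 30 minutes is 13:45-16:35; a 30-minute meeting can start as late as 16:05 and still end by 16:35.

16:05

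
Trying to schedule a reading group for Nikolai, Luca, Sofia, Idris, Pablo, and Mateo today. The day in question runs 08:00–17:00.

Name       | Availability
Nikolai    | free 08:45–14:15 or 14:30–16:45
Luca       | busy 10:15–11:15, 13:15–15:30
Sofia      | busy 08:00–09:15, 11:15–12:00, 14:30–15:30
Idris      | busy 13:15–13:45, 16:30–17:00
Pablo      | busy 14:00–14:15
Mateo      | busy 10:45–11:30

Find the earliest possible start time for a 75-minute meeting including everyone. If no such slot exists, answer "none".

12:00

Nikolai free: 08:45-14:15, 14:30-16:45.
Luca free: 08:00-10:15, 11:15-13:15, 15:30-17:00 (invert busy blocks within the working day).
Sofia free: 09:15-11:15, 12:00-14:30, 15:30-17:00 (invert busy blocks within the working day).
Idris free: 08:00-13:15, 13:45-16:30 (invert busy blocks within the working day).
Pablo free: 08:00-14:00, 14:15-17:00 (invert busy blocks within the working day).
Mateo free: 08:00-10:45, 11:30-17:00 (invert busy blocks within the working day).
Nikolai ∩ Luca: 08:45-10:15, 11:15-13:15, 15:30-16:45.
Nikolai ∩ Luca ∩ Sofia: 09:15-10:15, 12:00-13:15, 15:30-16:45.
Nikolai ∩ Luca ∩ Sofia ∩ Idris: 09:15-10:15, 12:00-13:15, 15:30-16:30.
Nikolai ∩ Luca ∩ Sofia ∩ Idris ∩ Pablo: 09:15-10:15, 12:00-13:15, 15:30-16:30.
Nikolai ∩ Luca ∩ Sofia ∩ Idris ∩ Pablo ∩ Mateo: 09:15-10:15, 12:00-13:15, 15:30-16:30.
The first common window of at least 75 minutes is 12:00-13:15, so the earliest start is 12:00.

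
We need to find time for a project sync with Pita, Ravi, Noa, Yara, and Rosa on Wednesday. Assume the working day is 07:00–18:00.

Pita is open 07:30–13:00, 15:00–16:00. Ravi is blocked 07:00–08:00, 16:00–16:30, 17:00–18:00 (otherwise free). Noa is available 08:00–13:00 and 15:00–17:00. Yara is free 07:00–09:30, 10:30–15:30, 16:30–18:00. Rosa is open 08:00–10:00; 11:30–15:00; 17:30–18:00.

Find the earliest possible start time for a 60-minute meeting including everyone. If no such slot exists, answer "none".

Pita free: 07:30-13:00, 15:00-16:00.
Ravi free: 08:00-16:00, 16:30-17:00 (invert busy blocks within the working day).
Noa free: 08:00-13:00, 15:00-17:00.
Yara free: 07:00-09:30, 10:30-15:30, 16:30-18:00.
Rosa free: 08:00-10:00, 11:30-15:00, 17:30-18:00.
Pita ∩ Ravi: 08:00-13:00, 15:00-16:00.
Pita ∩ Ravi ∩ Noa: 08:00-13:00, 15:00-16:00.
Pita ∩ Ravi ∩ Noa ∩ Yara: 08:00-09:30, 10:30-13:00, 15:00-15:30.
Pita ∩ Ravi ∩ Noa ∩ Yara ∩ Rosa: 08:00-09:30, 11:30-13:00.
The first common window of at least 60 minutes is 08:00-09:30, so the earliest start is 08:00.

08:00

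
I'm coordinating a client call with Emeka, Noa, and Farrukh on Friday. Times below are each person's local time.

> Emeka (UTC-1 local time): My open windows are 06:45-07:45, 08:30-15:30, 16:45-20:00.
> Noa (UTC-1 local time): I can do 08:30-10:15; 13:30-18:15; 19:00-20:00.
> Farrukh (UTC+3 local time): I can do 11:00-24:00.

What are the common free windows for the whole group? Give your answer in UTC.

Emeka in UTC: 07:45-08:45, 09:30-16:30, 17:45-21:00 (add 1h to convert from UTC-1).
Noa in UTC: 09:30-11:15, 14:30-19:15, 20:00-21:00 (add 1h to convert from UTC-1).
Farrukh in UTC: 08:00-21:00 (subtract 3h to convert from UTC+3).
Emeka ∩ Noa: 09:30-11:15, 14:30-16:30, 17:45-19:15, 20:00-21:00.
Emeka ∩ Noa ∩ Farrukh: 09:30-11:15, 14:30-16:30, 17:45-19:15, 20:00-21:00.

09:30-11:15, 14:30-16:30, 17:45-19:15, 20:00-21:00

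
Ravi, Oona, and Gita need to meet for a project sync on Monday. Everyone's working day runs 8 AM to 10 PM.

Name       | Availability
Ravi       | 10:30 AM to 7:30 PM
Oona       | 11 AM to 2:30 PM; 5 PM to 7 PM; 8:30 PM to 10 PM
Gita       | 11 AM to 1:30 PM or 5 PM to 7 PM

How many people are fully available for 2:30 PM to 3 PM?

Ravi can make the full 14:30-15:00 slot — that's 1.

1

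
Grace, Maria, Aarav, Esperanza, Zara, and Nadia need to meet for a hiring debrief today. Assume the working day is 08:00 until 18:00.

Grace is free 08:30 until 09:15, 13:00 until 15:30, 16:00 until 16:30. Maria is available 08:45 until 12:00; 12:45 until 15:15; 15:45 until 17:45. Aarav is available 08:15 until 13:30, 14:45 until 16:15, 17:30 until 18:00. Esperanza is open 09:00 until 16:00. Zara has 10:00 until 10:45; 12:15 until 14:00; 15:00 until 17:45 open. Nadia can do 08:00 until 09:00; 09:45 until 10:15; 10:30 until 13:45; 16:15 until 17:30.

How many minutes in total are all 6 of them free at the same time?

Grace ∩ Maria: 08:45-09:15, 13:00-15:15, 16:00-16:30.
Grace ∩ Maria ∩ Aarav: 08:45-09:15, 13:00-13:30, 14:45-15:15, 16:00-16:15.
Grace ∩ Maria ∩ Aarav ∩ Esperanza: 09:00-09:15, 13:00-13:30, 14:45-15:15.
Grace ∩ Maria ∩ Aarav ∩ Esperanza ∩ Zara: 13:00-13:30, 15:00-15:15.
Grace ∩ Maria ∩ Aarav ∩ Esperanza ∩ Zara ∩ Nadia: 13:00-13:30.
Those are the intersection windows.
That's a single block of 30 minutes.

30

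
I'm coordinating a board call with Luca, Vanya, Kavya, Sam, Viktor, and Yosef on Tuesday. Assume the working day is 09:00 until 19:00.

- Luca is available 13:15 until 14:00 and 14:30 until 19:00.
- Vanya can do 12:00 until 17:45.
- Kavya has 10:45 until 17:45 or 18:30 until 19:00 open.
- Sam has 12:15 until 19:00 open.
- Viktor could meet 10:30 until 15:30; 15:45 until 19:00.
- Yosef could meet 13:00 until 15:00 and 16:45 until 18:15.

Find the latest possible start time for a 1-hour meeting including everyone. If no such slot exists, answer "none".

Luca ∩ Vanya: 13:15-14:00, 14:30-17:45.
Luca ∩ Vanya ∩ Kavya: 13:15-14:00, 14:30-17:45.
Luca ∩ Vanya ∩ Kavya ∩ Sam: 13:15-14:00, 14:30-17:45.
Luca ∩ Vanya ∩ Kavya ∩ Sam ∩ Viktor: 13:15-14:00, 14:30-15:30, 15:45-17:45.
Luca ∩ Vanya ∩ Kavya ∩ Sam ∩ Viktor ∩ Yosef: 13:15-14:00, 14:30-15:00, 16:45-17:45.
Those are the intersection windows.
The last common window of at least 60 minutes is 16:45-17:45; a 60-minute meeting can start as late as 16:45 and still end by 17:45.

16:45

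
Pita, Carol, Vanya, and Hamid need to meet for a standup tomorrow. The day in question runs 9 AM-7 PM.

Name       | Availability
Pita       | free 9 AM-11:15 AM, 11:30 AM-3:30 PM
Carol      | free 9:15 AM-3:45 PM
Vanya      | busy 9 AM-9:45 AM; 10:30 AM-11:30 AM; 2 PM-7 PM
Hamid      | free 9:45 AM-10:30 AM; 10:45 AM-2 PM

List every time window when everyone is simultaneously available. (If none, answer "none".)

09:45-10:30, 11:30-14:00

Pita free: 09:00-11:15, 11:30-15:30.
Carol free: 09:15-15:45.
Vanya free: 09:45-10:30, 11:30-14:00 (invert busy blocks within the working day).
Hamid free: 09:45-10:30, 10:45-14:00.
Pita ∩ Carol: 09:15-11:15, 11:30-15:30.
Pita ∩ Carol ∩ Vanya: 09:45-10:30, 11:30-14:00.
Pita ∩ Carol ∩ Vanya ∩ Hamid: 09:45-10:30, 11:30-14:00.
So the common availability across everyone is 09:45-10:30, 11:30-14:00.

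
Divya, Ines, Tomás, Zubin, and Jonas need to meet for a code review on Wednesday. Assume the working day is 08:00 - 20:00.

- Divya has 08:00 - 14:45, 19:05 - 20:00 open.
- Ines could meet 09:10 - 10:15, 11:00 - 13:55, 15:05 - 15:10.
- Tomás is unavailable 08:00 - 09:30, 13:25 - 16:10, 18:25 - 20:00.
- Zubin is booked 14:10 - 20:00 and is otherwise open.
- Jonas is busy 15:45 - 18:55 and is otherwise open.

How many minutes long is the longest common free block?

Divya free: 08:00-14:45, 19:05-20:00.
Ines free: 09:10-10:15, 11:00-13:55, 15:05-15:10.
Tomás free: 09:30-13:25, 16:10-18:25 (invert busy blocks within the working day).
Zubin free: 08:00-14:10 (invert busy blocks within the working day).
Jonas free: 08:00-15:45, 18:55-20:00 (invert busy blocks within the working day).
Divya ∩ Ines: 09:10-10:15, 11:00-13:55.
Divya ∩ Ines ∩ Tomás: 09:30-10:15, 11:00-13:25.
Divya ∩ Ines ∩ Tomás ∩ Zubin: 09:30-10:15, 11:00-13:25.
Divya ∩ Ines ∩ Tomás ∩ Zubin ∩ Jonas: 09:30-10:15, 11:00-13:25.
Those are the intersection windows.
The longest is 11:00-13:25 at 145 minutes.

145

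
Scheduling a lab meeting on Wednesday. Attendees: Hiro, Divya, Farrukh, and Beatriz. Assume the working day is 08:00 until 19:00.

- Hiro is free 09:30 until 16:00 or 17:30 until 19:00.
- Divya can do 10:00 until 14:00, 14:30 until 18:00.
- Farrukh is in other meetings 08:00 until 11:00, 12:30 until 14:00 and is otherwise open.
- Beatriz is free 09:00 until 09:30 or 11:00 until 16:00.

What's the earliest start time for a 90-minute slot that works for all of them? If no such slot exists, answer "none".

Hiro free: 09:30-16:00, 17:30-19:00.
Divya free: 10:00-14:00, 14:30-18:00.
Farrukh free: 11:00-12:30, 14:00-19:00 (invert busy blocks within the working day).
Beatriz free: 09:00-09:30, 11:00-16:00.
Hiro ∩ Divya: 10:00-14:00, 14:30-16:00, 17:30-18:00.
Hiro ∩ Divya ∩ Farrukh: 11:00-12:30, 14:30-16:00, 17:30-18:00.
Hiro ∩ Divya ∩ Farrukh ∩ Beatriz: 11:00-12:30, 14:30-16:00.
Those are the intersection windows.
The first common window of at least 90 minutes is 11:00-12:30, so the earliest start is 11:00.

11:00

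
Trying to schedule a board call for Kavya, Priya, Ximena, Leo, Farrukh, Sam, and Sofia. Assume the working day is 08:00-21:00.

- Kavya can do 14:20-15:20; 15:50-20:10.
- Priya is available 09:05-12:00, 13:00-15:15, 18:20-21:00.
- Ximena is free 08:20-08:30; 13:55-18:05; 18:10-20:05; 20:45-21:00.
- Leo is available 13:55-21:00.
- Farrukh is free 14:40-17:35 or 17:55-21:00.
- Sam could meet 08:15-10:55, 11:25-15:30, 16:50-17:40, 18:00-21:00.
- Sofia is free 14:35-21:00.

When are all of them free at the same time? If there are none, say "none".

Kavya ∩ Priya: 14:20-15:15, 18:20-20:10.
Kavya ∩ Priya ∩ Ximena: 14:20-15:15, 18:20-20:05.
Kavya ∩ Priya ∩ Ximena ∩ Leo: 14:20-15:15, 18:20-20:05.
Kavya ∩ Priya ∩ Ximena ∩ Leo ∩ Farrukh: 14:40-15:15, 18:20-20:05.
Kavya ∩ Priya ∩ Ximena ∩ Leo ∩ Farrukh ∩ Sam: 14:40-15:15, 18:20-20:05.
Kavya ∩ Priya ∩ Ximena ∩ Leo ∩ Farrukh ∩ Sam ∩ Sofia: 14:40-15:15, 18:20-20:05.
Those are the intersection windows.

14:40-15:15, 18:20-20:05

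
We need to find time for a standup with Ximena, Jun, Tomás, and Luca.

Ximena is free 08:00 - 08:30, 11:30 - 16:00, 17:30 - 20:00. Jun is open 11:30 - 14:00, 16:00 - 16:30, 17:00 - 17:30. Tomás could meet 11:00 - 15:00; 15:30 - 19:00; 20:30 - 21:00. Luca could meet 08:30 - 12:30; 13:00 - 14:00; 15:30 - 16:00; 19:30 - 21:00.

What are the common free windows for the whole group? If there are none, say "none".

11:30-12:30, 13:00-14:00

Ximena ∩ Jun: 11:30-14:00.
Ximena ∩ Jun ∩ Tomás: 11:30-14:00.
Ximena ∩ Jun ∩ Tomás ∩ Luca: 11:30-12:30, 13:00-14:00.
So the common availability across everyone is 11:30-12:30, 13:00-14:00.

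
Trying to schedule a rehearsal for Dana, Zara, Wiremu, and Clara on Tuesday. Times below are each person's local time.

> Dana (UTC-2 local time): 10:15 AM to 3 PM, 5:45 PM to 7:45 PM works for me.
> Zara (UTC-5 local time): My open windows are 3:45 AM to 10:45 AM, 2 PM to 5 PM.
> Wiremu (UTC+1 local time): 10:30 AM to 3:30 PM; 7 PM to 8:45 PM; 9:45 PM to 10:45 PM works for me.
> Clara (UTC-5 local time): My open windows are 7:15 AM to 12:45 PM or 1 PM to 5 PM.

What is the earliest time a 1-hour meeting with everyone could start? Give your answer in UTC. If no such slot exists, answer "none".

Dana in UTC: 12:15-17:00, 19:45-21:45 (add 2h to convert from UTC-2).
Zara in UTC: 08:45-15:45, 19:00-22:00 (add 5h to convert from UTC-5).
Wiremu in UTC: 09:30-14:30, 18:00-19:45, 20:45-21:45 (subtract 1h to convert from UTC+1).
Clara in UTC: 12:15-17:45, 18:00-22:00 (add 5h to convert from UTC-5).
Dana ∩ Zara: 12:15-15:45, 19:45-21:45.
Dana ∩ Zara ∩ Wiremu: 12:15-14:30, 20:45-21:45.
Dana ∩ Zara ∩ Wiremu ∩ Clara: 12:15-14:30, 20:45-21:45.
The first common window of at least 60 minutes is 12:15-14:30, so the earliest start is 12:15.

12:15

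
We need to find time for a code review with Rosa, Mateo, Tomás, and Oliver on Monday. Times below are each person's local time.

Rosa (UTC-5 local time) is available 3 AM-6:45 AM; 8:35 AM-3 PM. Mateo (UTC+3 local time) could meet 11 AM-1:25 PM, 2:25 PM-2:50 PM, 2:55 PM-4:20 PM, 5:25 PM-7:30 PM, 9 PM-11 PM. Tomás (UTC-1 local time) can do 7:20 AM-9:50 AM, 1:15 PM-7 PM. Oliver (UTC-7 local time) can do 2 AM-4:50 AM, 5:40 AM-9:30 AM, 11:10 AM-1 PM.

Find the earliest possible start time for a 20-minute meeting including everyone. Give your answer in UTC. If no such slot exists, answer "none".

09:00

Rosa in UTC: 08:00-11:45, 13:35-20:00 (add 5h to convert from UTC-5).
Mateo in UTC: 08:00-10:25, 11:25-11:50, 11:55-13:20, 14:25-16:30, 18:00-20:00 (subtract 3h to convert from UTC+3).
Tomás in UTC: 08:20-10:50, 14:15-20:00 (add 1h to convert from UTC-1).
Oliver in UTC: 09:00-11:50, 12:40-16:30, 18:10-20:00 (add 7h to convert from UTC-7).
Rosa ∩ Mateo: 08:00-10:25, 11:25-11:45, 14:25-16:30, 18:00-20:00.
Rosa ∩ Mateo ∩ Tomás: 08:20-10:25, 14:25-16:30, 18:00-20:00.
Rosa ∩ Mateo ∩ Tomás ∩ Oliver: 09:00-10:25, 14:25-16:30, 18:10-20:00.
The first common window of at least 20 minutes is 09:00-10:25, so the earliest start is 09:00.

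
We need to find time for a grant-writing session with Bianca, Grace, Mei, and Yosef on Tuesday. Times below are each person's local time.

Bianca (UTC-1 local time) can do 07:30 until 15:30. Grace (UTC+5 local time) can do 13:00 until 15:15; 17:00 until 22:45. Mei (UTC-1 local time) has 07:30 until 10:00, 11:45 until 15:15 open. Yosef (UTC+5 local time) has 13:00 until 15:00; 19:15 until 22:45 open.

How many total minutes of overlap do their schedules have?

210

Bianca in UTC: 08:30-16:30 (add 1h to convert from UTC-1).
Grace in UTC: 08:00-10:15, 12:00-17:45 (subtract 5h to convert from UTC+5).
Mei in UTC: 08:30-11:00, 12:45-16:15 (add 1h to convert from UTC-1).
Yosef in UTC: 08:00-10:00, 14:15-17:45 (subtract 5h to convert from UTC+5).
Bianca ∩ Grace: 08:30-10:15, 12:00-16:30.
Bianca ∩ Grace ∩ Mei: 08:30-10:15, 12:45-16:15.
Bianca ∩ Grace ∩ Mei ∩ Yosef: 08:30-10:00, 14:15-16:15.
Summing the common windows: 90 + 120 = 210 minutes.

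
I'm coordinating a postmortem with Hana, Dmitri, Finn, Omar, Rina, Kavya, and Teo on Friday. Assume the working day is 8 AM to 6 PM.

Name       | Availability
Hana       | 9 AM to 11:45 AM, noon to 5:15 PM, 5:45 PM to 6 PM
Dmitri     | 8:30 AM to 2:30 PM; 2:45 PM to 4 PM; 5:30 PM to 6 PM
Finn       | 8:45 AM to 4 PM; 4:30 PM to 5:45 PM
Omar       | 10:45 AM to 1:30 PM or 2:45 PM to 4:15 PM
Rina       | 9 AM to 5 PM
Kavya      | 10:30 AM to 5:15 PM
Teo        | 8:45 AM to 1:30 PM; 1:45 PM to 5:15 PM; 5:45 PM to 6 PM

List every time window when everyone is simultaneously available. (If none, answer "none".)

10:45-11:45, 12:00-13:30, 14:45-16:00

Hana ∩ Dmitri: 09:00-11:45, 12:00-14:30, 14:45-16:00, 17:45-18:00.
Hana ∩ Dmitri ∩ Finn: 09:00-11:45, 12:00-14:30, 14:45-16:00.
Hana ∩ Dmitri ∩ Finn ∩ Omar: 10:45-11:45, 12:00-13:30, 14:45-16:00.
Hana ∩ Dmitri ∩ Finn ∩ Omar ∩ Rina: 10:45-11:45, 12:00-13:30, 14:45-16:00.
Hana ∩ Dmitri ∩ Finn ∩ Omar ∩ Rina ∩ Kavya: 10:45-11:45, 12:00-13:30, 14:45-16:00.
Hana ∩ Dmitri ∩ Finn ∩ Omar ∩ Rina ∩ Kavya ∩ Teo: 10:45-11:45, 12:00-13:30, 14:45-16:00.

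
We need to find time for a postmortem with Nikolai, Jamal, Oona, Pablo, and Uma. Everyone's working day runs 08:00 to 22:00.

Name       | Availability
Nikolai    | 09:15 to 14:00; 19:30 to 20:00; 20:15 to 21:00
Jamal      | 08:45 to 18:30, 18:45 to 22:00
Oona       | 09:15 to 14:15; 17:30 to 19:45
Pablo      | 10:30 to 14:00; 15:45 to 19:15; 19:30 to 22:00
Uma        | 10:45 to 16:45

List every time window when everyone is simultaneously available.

10:45-14:00

Nikolai ∩ Jamal: 09:15-14:00, 19:30-20:00, 20:15-21:00.
Nikolai ∩ Jamal ∩ Oona: 09:15-14:00, 19:30-19:45.
Nikolai ∩ Jamal ∩ Oona ∩ Pablo: 10:30-14:00, 19:30-19:45.
Nikolai ∩ Jamal ∩ Oona ∩ Pablo ∩ Uma: 10:45-14:00.
So the common availability across everyone is 10:45-14:00.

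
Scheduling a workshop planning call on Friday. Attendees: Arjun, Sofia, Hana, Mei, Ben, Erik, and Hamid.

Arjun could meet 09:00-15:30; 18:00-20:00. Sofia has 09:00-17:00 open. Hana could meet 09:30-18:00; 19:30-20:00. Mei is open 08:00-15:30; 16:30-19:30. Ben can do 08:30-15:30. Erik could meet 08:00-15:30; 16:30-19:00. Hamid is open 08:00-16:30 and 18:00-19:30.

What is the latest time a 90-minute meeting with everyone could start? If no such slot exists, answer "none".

Arjun ∩ Sofia: 09:00-15:30.
Arjun ∩ Sofia ∩ Hana: 09:30-15:30.
Arjun ∩ Sofia ∩ Hana ∩ Mei: 09:30-15:30.
Arjun ∩ Sofia ∩ Hana ∩ Mei ∩ Ben: 09:30-15:30.
Arjun ∩ Sofia ∩ Hana ∩ Mei ∩ Ben ∩ Erik: 09:30-15:30.
Arjun ∩ Sofia ∩ Hana ∩ Mei ∩ Ben ∩ Erik ∩ Hamid: 09:30-15:30.
So the common availability across everyone is 09:30-15:30.
The last common window of at least 90 minutes is 09:30-15:30; a 90-minute meeting can start as late as 14:00 and still end by 15:30.

14:00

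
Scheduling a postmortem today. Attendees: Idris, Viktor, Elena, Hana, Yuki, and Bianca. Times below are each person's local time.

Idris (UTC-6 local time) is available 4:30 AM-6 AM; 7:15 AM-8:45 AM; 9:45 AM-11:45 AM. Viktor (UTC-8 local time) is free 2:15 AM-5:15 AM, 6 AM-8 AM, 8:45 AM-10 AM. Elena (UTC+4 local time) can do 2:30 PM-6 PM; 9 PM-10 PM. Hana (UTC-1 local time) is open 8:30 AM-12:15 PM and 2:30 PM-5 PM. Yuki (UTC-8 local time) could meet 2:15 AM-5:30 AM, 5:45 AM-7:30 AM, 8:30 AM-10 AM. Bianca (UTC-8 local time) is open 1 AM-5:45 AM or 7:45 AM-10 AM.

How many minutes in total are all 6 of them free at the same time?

Idris in UTC: 10:30-12:00, 13:15-14:45, 15:45-17:45 (add 6h to convert from UTC-6).
Viktor in UTC: 10:15-13:15, 14:00-16:00, 16:45-18:00 (add 8h to convert from UTC-8).
Elena in UTC: 10:30-14:00, 17:00-18:00 (subtract 4h to convert from UTC+4).
Hana in UTC: 09:30-13:15, 15:30-18:00 (add 1h to convert from UTC-1).
Yuki in UTC: 10:15-13:30, 13:45-15:30, 16:30-18:00 (add 8h to convert from UTC-8).
Bianca in UTC: 09:00-13:45, 15:45-18:00 (add 8h to convert from UTC-8).
Idris ∩ Viktor: 10:30-12:00, 14:00-14:45, 15:45-16:00, 16:45-17:45.
Idris ∩ Viktor ∩ Elena: 10:30-12:00, 17:00-17:45.
Idris ∩ Viktor ∩ Elena ∩ Hana: 10:30-12:00, 17:00-17:45.
Idris ∩ Viktor ∩ Elena ∩ Hana ∩ Yuki: 10:30-12:00, 17:00-17:45.
Idris ∩ Viktor ∩ Elena ∩ Hana ∩ Yuki ∩ Bianca: 10:30-12:00, 17:00-17:45.
Those are the intersection windows.
Summing the common windows: 90 + 45 = 135 minutes.

135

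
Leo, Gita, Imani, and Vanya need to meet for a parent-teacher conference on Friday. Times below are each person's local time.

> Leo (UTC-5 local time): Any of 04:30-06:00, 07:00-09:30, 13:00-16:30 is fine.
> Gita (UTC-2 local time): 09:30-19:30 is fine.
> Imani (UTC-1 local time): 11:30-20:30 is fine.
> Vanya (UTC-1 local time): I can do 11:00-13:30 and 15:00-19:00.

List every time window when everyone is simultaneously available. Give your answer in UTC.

Leo in UTC: 09:30-11:00, 12:00-14:30, 18:00-21:30 (add 5h to convert from UTC-5).
Gita in UTC: 11:30-21:30 (add 2h to convert from UTC-2).
Imani in UTC: 12:30-21:30 (add 1h to convert from UTC-1).
Vanya in UTC: 12:00-14:30, 16:00-20:00 (add 1h to convert from UTC-1).
Leo ∩ Gita: 12:00-14:30, 18:00-21:30.
Leo ∩ Gita ∩ Imani: 12:30-14:30, 18:00-21:30.
Leo ∩ Gita ∩ Imani ∩ Vanya: 12:30-14:30, 18:00-20:00.
Those are the intersection windows.

12:30-14:30, 18:00-20:00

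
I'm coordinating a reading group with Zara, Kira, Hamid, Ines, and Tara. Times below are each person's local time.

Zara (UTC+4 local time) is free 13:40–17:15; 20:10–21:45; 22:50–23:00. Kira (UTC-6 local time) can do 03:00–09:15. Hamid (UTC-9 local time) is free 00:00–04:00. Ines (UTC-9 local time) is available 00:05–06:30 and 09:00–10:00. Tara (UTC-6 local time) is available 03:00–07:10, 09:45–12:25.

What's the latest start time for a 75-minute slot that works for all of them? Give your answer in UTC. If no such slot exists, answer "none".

11:45

Zara in UTC: 09:40-13:15, 16:10-17:45, 18:50-19:00 (subtract 4h to convert from UTC+4).
Kira in UTC: 09:00-15:15 (add 6h to convert from UTC-6).
Hamid in UTC: 09:00-13:00 (add 9h to convert from UTC-9).
Ines in UTC: 09:05-15:30, 18:00-19:00 (add 9h to convert from UTC-9).
Tara in UTC: 09:00-13:10, 15:45-18:25 (add 6h to convert from UTC-6).
Zara ∩ Kira: 09:40-13:15.
Zara ∩ Kira ∩ Hamid: 09:40-13:00.
Zara ∩ Kira ∩ Hamid ∩ Ines: 09:40-13:00.
Zara ∩ Kira ∩ Hamid ∩ Ines ∩ Tara: 09:40-13:00.
Those are the intersection windows.
The last common window of at least 75 minutes is 09:40-13:00; a 75-minute meeting can start as late as 11:45 and still end by 13:00.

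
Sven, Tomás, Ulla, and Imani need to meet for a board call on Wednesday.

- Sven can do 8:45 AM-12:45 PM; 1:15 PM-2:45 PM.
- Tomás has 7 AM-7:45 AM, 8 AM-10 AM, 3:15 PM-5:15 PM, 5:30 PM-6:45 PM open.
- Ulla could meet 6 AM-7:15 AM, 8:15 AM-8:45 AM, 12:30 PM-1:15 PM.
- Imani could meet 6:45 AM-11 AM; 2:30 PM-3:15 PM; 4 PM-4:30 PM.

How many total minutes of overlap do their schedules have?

0

Sven ∩ Tomás: 08:45-10:00.
Sven ∩ Tomás ∩ Ulla: ∅.
Sven ∩ Tomás ∩ Ulla ∩ Imani: ∅.
There is no time when everyone is free.
There is no common window, so the total is 0 minutes.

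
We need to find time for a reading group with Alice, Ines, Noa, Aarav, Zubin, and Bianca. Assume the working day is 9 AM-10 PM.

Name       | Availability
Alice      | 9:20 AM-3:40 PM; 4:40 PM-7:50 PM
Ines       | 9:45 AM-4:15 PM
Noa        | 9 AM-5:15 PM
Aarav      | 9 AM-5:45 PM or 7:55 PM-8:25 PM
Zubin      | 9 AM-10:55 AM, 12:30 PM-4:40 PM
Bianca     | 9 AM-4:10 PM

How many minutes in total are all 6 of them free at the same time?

260

Alice ∩ Ines: 09:45-15:40.
Alice ∩ Ines ∩ Noa: 09:45-15:40.
Alice ∩ Ines ∩ Noa ∩ Aarav: 09:45-15:40.
Alice ∩ Ines ∩ Noa ∩ Aarav ∩ Zubin: 09:45-10:55, 12:30-15:40.
Alice ∩ Ines ∩ Noa ∩ Aarav ∩ Zubin ∩ Bianca: 09:45-10:55, 12:30-15:40.
Summing the common windows: 70 + 190 = 260 minutes.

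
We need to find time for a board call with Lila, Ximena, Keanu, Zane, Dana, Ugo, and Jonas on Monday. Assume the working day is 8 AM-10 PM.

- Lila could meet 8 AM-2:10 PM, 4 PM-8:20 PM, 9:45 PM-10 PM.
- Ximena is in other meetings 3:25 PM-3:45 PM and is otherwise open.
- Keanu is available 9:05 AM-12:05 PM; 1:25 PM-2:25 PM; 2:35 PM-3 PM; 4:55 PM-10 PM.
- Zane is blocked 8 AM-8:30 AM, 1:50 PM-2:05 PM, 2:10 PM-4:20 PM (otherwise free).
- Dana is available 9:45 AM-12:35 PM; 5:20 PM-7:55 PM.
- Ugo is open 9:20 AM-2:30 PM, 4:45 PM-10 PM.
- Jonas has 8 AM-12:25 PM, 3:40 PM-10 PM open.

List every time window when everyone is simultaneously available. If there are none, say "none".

09:45-12:05, 17:20-19:55

Lila free: 08:00-14:10, 16:00-20:20, 21:45-22:00.
Ximena free: 08:00-15:25, 15:45-22:00 (invert busy blocks within the working day).
Keanu free: 09:05-12:05, 13:25-14:25, 14:35-15:00, 16:55-22:00.
Zane free: 08:30-13:50, 14:05-14:10, 16:20-22:00 (invert busy blocks within the working day).
Dana free: 09:45-12:35, 17:20-19:55.
Ugo free: 09:20-14:30, 16:45-22:00.
Jonas free: 08:00-12:25, 15:40-22:00.
Lila ∩ Ximena: 08:00-14:10, 16:00-20:20, 21:45-22:00.
Lila ∩ Ximena ∩ Keanu: 09:05-12:05, 13:25-14:10, 16:55-20:20, 21:45-22:00.
Lila ∩ Ximena ∩ Keanu ∩ Zane: 09:05-12:05, 13:25-13:50, 14:05-14:10, 16:55-20:20, 21:45-22:00.
Lila ∩ Ximena ∩ Keanu ∩ Zane ∩ Dana: 09:45-12:05, 17:20-19:55.
Lila ∩ Ximena ∩ Keanu ∩ Zane ∩ Dana ∩ Ugo: 09:45-12:05, 17:20-19:55.
Lila ∩ Ximena ∩ Keanu ∩ Zane ∩ Dana ∩ Ugo ∩ Jonas: 09:45-12:05, 17:20-19:55.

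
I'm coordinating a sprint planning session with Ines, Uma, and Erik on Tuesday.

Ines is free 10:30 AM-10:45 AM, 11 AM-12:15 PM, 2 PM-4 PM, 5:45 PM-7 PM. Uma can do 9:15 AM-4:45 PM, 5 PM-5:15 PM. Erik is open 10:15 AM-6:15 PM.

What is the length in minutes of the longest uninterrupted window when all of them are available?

120

Ines ∩ Uma: 10:30-10:45, 11:00-12:15, 14:00-16:00.
Ines ∩ Uma ∩ Erik: 10:30-10:45, 11:00-12:15, 14:00-16:00.
The longest is 14:00-16:00 at 120 minutes.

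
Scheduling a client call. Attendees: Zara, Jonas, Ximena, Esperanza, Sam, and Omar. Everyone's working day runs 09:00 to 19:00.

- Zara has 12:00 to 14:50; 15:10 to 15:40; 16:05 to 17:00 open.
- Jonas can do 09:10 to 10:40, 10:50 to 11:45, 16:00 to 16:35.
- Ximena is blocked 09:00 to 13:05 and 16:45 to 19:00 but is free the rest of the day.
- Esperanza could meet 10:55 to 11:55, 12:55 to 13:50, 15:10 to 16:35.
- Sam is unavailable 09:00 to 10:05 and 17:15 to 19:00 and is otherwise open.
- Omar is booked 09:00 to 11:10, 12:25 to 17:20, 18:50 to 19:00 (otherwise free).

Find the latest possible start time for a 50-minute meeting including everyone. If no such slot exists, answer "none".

none

Zara free: 12:00-14:50, 15:10-15:40, 16:05-17:00.
Jonas free: 09:10-10:40, 10:50-11:45, 16:00-16:35.
Ximena free: 13:05-16:45 (invert busy blocks within the working day).
Esperanza free: 10:55-11:55, 12:55-13:50, 15:10-16:35.
Sam free: 10:05-17:15 (invert busy blocks within the working day).
Omar free: 11:10-12:25, 17:20-18:50 (invert busy blocks within the working day).
Zara ∩ Jonas: 16:05-16:35.
Zara ∩ Jonas ∩ Ximena: 16:05-16:35.
Zara ∩ Jonas ∩ Ximena ∩ Esperanza: 16:05-16:35.
Zara ∩ Jonas ∩ Ximena ∩ Esperanza ∩ Sam: 16:05-16:35.
Zara ∩ Jonas ∩ Ximena ∩ Esperanza ∩ Sam ∩ Omar: ∅.
There is no time when everyone is free.
No common window is at least 50 minutes long.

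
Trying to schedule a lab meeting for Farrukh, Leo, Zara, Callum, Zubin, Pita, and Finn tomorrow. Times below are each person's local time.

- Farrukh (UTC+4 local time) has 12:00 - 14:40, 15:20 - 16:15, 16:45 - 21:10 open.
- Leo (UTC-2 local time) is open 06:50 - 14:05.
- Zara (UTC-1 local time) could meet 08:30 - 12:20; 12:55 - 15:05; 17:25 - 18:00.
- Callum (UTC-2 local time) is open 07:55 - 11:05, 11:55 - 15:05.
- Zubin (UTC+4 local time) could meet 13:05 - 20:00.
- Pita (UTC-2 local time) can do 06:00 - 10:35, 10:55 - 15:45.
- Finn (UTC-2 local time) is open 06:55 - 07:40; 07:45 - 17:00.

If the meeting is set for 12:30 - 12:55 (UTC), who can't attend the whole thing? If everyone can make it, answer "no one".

Farrukh, Pita

Farrukh in UTC: 08:00-10:40, 11:20-12:15, 12:45-17:10 (subtract 4h to convert from UTC+4).
Leo in UTC: 08:50-16:05 (add 2h to convert from UTC-2).
Zara in UTC: 09:30-13:20, 13:55-16:05, 18:25-19:00 (add 1h to convert from UTC-1).
Callum in UTC: 09:55-13:05, 13:55-17:05 (add 2h to convert from UTC-2).
Zubin in UTC: 09:05-16:00 (subtract 4h to convert from UTC+4).
Pita in UTC: 08:00-12:35, 12:55-17:45 (add 2h to convert from UTC-2).
Finn in UTC: 08:55-09:40, 09:45-19:00 (add 2h to convert from UTC-2).
Farrukh: not fully free for 12:30-12:55. Leo: free for 12:30-12:55. Zara: free for 12:30-12:55. Callum: free for 12:30-12:55. Zubin: free for 12:30-12:55. Pita: not fully free for 12:30-12:55. Finn: free for 12:30-12:55.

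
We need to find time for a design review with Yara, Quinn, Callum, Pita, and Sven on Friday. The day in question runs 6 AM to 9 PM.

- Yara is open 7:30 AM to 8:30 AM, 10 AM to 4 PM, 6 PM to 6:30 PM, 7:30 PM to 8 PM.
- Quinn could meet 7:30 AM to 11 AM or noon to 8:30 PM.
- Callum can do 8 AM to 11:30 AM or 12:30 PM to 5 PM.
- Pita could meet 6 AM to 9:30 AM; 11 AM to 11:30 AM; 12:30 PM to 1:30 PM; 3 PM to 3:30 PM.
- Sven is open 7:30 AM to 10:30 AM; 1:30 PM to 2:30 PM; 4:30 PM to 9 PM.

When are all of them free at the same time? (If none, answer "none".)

Yara ∩ Quinn: 07:30-08:30, 10:00-11:00, 12:00-16:00, 18:00-18:30, 19:30-20:00.
Yara ∩ Quinn ∩ Callum: 08:00-08:30, 10:00-11:00, 12:30-16:00.
Yara ∩ Quinn ∩ Callum ∩ Pita: 08:00-08:30, 12:30-13:30, 15:00-15:30.
Yara ∩ Quinn ∩ Callum ∩ Pita ∩ Sven: 08:00-08:30.

08:00-08:30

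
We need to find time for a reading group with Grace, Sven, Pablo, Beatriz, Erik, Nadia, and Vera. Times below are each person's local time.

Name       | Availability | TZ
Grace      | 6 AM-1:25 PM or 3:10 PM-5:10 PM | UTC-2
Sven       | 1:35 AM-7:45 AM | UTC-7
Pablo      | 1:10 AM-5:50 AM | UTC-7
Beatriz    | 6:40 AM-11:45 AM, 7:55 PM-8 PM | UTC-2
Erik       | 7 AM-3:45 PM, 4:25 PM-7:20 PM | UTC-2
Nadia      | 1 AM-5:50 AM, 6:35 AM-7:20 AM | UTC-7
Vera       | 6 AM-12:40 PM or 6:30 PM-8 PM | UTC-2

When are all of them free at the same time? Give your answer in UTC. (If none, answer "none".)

09:00-12:50

Grace in UTC: 08:00-15:25, 17:10-19:10 (add 2h to convert from UTC-2).
Sven in UTC: 08:35-14:45 (add 7h to convert from UTC-7).
Pablo in UTC: 08:10-12:50 (add 7h to convert from UTC-7).
Beatriz in UTC: 08:40-13:45, 21:55-22:00 (add 2h to convert from UTC-2).
Erik in UTC: 09:00-17:45, 18:25-21:20 (add 2h to convert from UTC-2).
Nadia in UTC: 08:00-12:50, 13:35-14:20 (add 7h to convert from UTC-7).
Vera in UTC: 08:00-14:40, 20:30-22:00 (add 2h to convert from UTC-2).
Grace ∩ Sven: 08:35-14:45.
Grace ∩ Sven ∩ Pablo: 08:35-12:50.
Grace ∩ Sven ∩ Pablo ∩ Beatriz: 08:40-12:50.
Grace ∩ Sven ∩ Pablo ∩ Beatriz ∩ Erik: 09:00-12:50.
Grace ∩ Sven ∩ Pablo ∩ Beatriz ∩ Erik ∩ Nadia: 09:00-12:50.
Grace ∩ Sven ∩ Pablo ∩ Beatriz ∩ Erik ∩ Nadia ∩ Vera: 09:00-12:50.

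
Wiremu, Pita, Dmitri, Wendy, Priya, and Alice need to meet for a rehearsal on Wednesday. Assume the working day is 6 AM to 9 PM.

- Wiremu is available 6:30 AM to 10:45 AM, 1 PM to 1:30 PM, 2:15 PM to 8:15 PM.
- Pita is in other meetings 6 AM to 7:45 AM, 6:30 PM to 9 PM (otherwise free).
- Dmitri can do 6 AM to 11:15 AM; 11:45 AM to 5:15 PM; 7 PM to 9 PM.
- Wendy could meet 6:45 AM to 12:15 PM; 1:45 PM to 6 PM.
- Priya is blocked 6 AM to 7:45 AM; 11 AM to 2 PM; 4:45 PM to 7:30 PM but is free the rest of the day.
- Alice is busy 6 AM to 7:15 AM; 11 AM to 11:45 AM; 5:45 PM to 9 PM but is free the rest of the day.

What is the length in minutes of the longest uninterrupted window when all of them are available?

Wiremu free: 06:30-10:45, 13:00-13:30, 14:15-20:15.
Pita free: 07:45-18:30 (invert busy blocks within the working day).
Dmitri free: 06:00-11:15, 11:45-17:15, 19:00-21:00.
Wendy free: 06:45-12:15, 13:45-18:00.
Priya free: 07:45-11:00, 14:00-16:45, 19:30-21:00 (invert busy blocks within the working day).
Alice free: 07:15-11:00, 11:45-17:45 (invert busy blocks within the working day).
Wiremu ∩ Pita: 07:45-10:45, 13:00-13:30, 14:15-18:30.
Wiremu ∩ Pita ∩ Dmitri: 07:45-10:45, 13:00-13:30, 14:15-17:15.
Wiremu ∩ Pita ∩ Dmitri ∩ Wendy: 07:45-10:45, 14:15-17:15.
Wiremu ∩ Pita ∩ Dmitri ∩ Wendy ∩ Priya: 07:45-10:45, 14:15-16:45.
Wiremu ∩ Pita ∩ Dmitri ∩ Wendy ∩ Priya ∩ Alice: 07:45-10:45, 14:15-16:45.
The longest is 07:45-10:45 at 180 minutes.

180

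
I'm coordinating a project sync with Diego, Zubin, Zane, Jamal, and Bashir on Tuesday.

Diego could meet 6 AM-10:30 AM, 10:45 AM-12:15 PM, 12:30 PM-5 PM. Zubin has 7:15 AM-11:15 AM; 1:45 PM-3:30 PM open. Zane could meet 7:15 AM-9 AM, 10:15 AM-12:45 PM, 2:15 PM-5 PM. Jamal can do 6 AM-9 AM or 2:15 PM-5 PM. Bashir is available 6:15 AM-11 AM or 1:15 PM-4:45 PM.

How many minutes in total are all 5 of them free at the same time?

180

Diego ∩ Zubin: 07:15-10:30, 10:45-11:15, 13:45-15:30.
Diego ∩ Zubin ∩ Zane: 07:15-09:00, 10:15-10:30, 10:45-11:15, 14:15-15:30.
Diego ∩ Zubin ∩ Zane ∩ Jamal: 07:15-09:00, 14:15-15:30.
Diego ∩ Zubin ∩ Zane ∩ Jamal ∩ Bashir: 07:15-09:00, 14:15-15:30.
Summing the common windows: 105 + 75 = 180 minutes.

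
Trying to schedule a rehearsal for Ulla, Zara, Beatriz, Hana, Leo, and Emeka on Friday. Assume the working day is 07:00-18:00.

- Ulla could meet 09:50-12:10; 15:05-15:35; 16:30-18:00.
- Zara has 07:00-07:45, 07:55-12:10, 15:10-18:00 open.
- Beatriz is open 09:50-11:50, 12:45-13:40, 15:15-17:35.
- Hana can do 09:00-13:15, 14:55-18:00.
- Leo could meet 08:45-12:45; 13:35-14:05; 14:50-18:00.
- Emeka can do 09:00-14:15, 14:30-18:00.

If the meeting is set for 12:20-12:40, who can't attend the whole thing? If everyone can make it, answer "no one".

Ulla: not fully free for 12:20-12:40. Zara: not fully free for 12:20-12:40. Beatriz: not fully free for 12:20-12:40. Hana: free for 12:20-12:40. Leo: free for 12:20-12:40. Emeka: free for 12:20-12:40.

Beatriz, Ulla, Zara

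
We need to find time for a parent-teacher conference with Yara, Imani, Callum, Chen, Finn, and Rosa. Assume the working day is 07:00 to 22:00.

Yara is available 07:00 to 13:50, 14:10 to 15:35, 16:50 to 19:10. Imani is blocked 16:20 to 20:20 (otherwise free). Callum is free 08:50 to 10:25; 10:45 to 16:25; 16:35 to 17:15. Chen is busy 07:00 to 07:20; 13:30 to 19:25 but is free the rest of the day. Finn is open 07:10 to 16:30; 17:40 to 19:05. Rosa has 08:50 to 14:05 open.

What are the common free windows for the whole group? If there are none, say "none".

08:50-10:25, 10:45-13:30

Yara free: 07:00-13:50, 14:10-15:35, 16:50-19:10.
Imani free: 07:00-16:20, 20:20-22:00 (invert busy blocks within the working day).
Callum free: 08:50-10:25, 10:45-16:25, 16:35-17:15.
Chen free: 07:20-13:30, 19:25-22:00 (invert busy blocks within the working day).
Finn free: 07:10-16:30, 17:40-19:05.
Rosa free: 08:50-14:05.
Yara ∩ Imani: 07:00-13:50, 14:10-15:35.
Yara ∩ Imani ∩ Callum: 08:50-10:25, 10:45-13:50, 14:10-15:35.
Yara ∩ Imani ∩ Callum ∩ Chen: 08:50-10:25, 10:45-13:30.
Yara ∩ Imani ∩ Callum ∩ Chen ∩ Finn: 08:50-10:25, 10:45-13:30.
Yara ∩ Imani ∩ Callum ∩ Chen ∩ Finn ∩ Rosa: 08:50-10:25, 10:45-13:30.
Those are the intersection windows.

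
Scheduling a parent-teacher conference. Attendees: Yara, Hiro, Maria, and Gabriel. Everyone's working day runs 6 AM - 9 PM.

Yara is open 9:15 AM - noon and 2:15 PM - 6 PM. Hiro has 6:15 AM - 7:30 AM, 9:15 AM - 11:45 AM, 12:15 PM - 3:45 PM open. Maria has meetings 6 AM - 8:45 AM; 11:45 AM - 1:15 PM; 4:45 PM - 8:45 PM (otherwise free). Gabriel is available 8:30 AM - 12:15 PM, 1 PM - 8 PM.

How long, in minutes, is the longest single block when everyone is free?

150

Yara free: 09:15-12:00, 14:15-18:00.
Hiro free: 06:15-07:30, 09:15-11:45, 12:15-15:45.
Maria free: 08:45-11:45, 13:15-16:45, 20:45-21:00 (invert busy blocks within the working day).
Gabriel free: 08:30-12:15, 13:00-20:00.
Yara ∩ Hiro: 09:15-11:45, 14:15-15:45.
Yara ∩ Hiro ∩ Maria: 09:15-11:45, 14:15-15:45.
Yara ∩ Hiro ∩ Maria ∩ Gabriel: 09:15-11:45, 14:15-15:45.
The longest is 09:15-11:45 at 150 minutes.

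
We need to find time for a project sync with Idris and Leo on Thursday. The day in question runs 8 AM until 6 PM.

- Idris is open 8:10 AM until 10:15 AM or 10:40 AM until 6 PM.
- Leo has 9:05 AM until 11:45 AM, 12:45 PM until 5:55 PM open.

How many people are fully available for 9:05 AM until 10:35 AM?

Leo can make the full 09:05-10:35 slot — that's 1.

1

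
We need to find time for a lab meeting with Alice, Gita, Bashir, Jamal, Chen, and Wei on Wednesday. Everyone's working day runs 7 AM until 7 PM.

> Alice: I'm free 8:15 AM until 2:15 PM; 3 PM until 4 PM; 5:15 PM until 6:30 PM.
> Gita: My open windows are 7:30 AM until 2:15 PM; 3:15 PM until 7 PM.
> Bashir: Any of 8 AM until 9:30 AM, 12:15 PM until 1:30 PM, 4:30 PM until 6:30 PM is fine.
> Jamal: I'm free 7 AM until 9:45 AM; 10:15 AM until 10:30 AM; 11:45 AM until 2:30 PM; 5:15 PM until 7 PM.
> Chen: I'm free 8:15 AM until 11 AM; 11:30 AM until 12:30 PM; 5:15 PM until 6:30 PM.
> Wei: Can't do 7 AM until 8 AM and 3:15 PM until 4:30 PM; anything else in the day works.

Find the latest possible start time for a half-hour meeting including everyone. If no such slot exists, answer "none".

Alice free: 08:15-14:15, 15:00-16:00, 17:15-18:30.
Gita free: 07:30-14:15, 15:15-19:00.
Bashir free: 08:00-09:30, 12:15-13:30, 16:30-18:30.
Jamal free: 07:00-09:45, 10:15-10:30, 11:45-14:30, 17:15-19:00.
Chen free: 08:15-11:00, 11:30-12:30, 17:15-18:30.
Wei free: 08:00-15:15, 16:30-19:00 (invert busy blocks within the working day).
Alice ∩ Gita: 08:15-14:15, 15:15-16:00, 17:15-18:30.
Alice ∩ Gita ∩ Bashir: 08:15-09:30, 12:15-13:30, 17:15-18:30.
Alice ∩ Gita ∩ Bashir ∩ Jamal: 08:15-09:30, 12:15-13:30, 17:15-18:30.
Alice ∩ Gita ∩ Bashir ∩ Jamal ∩ Chen: 08:15-09:30, 12:15-12:30, 17:15-18:30.
Alice ∩ Gita ∩ Bashir ∩ Jamal ∩ Chen ∩ Wei: 08:15-09:30, 12:15-12:30, 17:15-18:30.
The last common window of at least 30 minutes is 17:15-18:30; a 30-minute meeting can start as late as 18:00 and still end by 18:30.

18:00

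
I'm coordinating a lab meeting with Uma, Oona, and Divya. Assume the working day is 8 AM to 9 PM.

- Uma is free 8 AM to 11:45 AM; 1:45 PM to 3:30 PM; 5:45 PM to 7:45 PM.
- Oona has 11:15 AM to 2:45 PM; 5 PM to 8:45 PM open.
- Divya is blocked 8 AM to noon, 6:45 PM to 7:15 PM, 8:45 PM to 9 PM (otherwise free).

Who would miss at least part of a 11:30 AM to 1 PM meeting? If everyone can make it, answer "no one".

Divya, Uma

Uma free: 08:00-11:45, 13:45-15:30, 17:45-19:45.
Oona free: 11:15-14:45, 17:00-20:45.
Divya free: 12:00-18:45, 19:15-20:45 (invert busy blocks within the working day).
Uma: not fully free for 11:30-13:00. Oona: free for 11:30-13:00. Divya: not fully free for 11:30-13:00.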